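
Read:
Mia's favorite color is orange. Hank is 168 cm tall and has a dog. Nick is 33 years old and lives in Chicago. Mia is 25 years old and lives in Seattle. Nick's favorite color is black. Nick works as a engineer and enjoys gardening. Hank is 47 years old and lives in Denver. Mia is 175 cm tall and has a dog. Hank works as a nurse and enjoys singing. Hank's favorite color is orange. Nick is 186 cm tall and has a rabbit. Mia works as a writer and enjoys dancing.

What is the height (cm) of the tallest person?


Tallest: Nick at 186 cm

186


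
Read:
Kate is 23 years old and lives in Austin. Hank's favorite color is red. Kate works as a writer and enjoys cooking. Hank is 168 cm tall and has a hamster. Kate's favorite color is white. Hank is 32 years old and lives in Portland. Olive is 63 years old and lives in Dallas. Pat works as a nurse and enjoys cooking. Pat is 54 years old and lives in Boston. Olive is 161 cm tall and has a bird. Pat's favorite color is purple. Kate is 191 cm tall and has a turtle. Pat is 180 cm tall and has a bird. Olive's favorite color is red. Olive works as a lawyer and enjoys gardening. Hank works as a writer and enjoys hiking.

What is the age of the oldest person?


Oldest: Olive at 63

63


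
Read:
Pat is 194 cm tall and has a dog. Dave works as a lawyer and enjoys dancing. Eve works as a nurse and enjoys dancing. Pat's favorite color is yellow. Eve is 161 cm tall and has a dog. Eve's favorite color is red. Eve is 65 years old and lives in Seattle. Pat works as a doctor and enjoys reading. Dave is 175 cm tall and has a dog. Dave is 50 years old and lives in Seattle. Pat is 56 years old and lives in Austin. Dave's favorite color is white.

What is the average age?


Sum=171, n=3, avg=57

57


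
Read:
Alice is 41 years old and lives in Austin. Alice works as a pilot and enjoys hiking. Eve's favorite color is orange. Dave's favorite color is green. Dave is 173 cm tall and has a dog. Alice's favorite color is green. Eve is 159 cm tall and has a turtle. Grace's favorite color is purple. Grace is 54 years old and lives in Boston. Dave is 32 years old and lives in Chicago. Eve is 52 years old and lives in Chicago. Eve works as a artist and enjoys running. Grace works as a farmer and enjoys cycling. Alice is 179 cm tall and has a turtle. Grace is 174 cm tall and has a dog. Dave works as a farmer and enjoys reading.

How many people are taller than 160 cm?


Taller than 160: 3

3


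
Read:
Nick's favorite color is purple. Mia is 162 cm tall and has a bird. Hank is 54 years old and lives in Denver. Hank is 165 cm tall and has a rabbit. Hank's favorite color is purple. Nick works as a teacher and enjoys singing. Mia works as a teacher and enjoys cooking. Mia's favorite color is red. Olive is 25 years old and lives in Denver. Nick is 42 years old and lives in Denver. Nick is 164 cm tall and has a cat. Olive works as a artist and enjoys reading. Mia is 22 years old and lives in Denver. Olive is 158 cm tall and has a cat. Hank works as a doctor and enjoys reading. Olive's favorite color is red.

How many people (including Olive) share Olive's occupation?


Olive is a artist. Count = 1

1


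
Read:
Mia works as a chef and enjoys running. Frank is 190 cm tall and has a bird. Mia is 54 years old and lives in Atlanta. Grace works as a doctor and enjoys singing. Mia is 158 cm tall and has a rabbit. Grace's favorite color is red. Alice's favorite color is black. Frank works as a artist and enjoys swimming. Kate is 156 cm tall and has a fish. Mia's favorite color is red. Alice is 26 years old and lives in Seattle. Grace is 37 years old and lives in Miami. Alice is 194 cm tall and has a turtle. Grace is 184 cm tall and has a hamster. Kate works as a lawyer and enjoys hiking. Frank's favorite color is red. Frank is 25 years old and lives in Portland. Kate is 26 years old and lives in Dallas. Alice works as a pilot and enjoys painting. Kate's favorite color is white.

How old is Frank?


Frank is 25 years old

25


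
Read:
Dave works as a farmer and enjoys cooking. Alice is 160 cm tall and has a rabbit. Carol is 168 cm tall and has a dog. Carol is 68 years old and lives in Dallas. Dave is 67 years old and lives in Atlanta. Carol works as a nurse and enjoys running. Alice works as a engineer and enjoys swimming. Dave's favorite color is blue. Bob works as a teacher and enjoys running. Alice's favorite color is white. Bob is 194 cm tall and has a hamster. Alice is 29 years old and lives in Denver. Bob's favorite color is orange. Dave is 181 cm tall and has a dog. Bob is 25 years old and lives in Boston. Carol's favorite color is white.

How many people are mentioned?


People: Bob, Alice, Dave, Carol. Count = 4

4


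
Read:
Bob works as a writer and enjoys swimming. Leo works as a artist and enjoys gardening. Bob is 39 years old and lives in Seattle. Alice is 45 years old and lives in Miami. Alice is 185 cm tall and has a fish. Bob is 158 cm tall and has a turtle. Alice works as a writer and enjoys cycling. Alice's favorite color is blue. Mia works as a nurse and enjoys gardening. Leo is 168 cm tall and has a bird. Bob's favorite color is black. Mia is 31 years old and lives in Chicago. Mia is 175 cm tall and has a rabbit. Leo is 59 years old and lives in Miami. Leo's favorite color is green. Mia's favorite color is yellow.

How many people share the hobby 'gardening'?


Count: 2

2


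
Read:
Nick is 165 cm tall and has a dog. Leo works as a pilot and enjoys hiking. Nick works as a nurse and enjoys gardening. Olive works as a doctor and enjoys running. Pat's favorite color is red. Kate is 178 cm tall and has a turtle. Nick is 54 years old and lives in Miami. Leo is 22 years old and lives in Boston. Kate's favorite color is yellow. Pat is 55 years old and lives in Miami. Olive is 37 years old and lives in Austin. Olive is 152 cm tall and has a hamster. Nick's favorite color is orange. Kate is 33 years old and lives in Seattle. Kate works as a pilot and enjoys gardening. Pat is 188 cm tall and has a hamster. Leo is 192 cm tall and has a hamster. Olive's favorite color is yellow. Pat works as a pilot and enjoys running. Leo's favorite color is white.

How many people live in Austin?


Count in Austin: 1

1


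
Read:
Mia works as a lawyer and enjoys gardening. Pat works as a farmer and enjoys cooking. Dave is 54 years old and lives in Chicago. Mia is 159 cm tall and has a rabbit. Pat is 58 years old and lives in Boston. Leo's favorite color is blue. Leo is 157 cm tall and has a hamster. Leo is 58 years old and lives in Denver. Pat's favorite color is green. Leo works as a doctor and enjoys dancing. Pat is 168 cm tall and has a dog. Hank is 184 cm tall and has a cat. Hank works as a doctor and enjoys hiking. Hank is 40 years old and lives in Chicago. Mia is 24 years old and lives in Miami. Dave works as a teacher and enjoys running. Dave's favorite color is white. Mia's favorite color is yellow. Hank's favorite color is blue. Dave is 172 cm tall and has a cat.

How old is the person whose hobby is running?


Person with hobby=running is Dave, age 54

54


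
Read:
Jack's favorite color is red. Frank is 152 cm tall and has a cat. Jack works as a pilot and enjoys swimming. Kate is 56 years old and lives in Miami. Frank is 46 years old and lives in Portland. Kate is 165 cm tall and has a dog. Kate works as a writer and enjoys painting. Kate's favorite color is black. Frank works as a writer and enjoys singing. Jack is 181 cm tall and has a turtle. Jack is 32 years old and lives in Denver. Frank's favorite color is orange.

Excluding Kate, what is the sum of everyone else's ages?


Sum (excluding Kate): 78

78


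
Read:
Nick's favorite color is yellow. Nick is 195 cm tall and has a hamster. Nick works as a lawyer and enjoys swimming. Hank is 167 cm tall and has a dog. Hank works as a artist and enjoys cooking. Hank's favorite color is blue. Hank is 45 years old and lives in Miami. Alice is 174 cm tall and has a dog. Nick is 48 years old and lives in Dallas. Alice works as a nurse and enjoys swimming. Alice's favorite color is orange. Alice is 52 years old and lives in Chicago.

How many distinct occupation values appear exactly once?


Unique occupation values: 3

3


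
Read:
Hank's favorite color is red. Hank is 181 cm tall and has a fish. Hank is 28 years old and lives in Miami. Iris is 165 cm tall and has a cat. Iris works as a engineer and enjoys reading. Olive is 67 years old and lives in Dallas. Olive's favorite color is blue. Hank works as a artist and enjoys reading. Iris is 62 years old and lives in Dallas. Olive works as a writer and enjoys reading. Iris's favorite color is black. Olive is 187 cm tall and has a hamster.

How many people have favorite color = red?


Count: 1

1


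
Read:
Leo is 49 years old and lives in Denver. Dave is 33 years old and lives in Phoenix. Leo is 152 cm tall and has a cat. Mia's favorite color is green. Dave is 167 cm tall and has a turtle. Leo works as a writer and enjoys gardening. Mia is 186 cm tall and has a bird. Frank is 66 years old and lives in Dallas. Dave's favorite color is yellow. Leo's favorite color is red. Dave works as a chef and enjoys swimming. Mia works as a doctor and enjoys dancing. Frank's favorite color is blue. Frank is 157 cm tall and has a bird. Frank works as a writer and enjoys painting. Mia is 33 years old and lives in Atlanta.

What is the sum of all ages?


49+66+33+33 = 181

181


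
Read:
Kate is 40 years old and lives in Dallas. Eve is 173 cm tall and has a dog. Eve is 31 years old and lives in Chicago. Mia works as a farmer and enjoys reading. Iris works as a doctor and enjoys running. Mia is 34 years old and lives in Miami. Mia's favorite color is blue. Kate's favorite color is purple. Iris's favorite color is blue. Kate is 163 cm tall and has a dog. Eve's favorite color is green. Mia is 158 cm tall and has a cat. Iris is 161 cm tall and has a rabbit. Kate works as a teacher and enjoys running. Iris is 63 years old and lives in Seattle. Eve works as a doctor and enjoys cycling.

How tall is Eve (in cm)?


Eve is 173 cm tall

173


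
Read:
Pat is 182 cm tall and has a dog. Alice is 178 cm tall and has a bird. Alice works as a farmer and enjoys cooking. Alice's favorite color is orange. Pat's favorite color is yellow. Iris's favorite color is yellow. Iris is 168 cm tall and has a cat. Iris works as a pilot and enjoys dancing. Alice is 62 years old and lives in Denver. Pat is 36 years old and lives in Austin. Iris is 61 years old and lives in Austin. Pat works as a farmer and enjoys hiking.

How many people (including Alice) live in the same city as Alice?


Alice lives in Denver. Count = 1

1


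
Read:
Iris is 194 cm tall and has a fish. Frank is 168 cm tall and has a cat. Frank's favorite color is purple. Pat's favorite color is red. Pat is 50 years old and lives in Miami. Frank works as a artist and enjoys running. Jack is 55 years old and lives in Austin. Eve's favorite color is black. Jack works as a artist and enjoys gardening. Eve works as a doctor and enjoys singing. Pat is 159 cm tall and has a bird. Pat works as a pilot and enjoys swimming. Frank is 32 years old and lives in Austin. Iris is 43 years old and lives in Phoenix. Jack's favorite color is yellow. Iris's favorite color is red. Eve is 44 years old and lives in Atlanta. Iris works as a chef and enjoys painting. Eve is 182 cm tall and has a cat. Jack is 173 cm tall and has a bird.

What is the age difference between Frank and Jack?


|32 - 55| = 23

23


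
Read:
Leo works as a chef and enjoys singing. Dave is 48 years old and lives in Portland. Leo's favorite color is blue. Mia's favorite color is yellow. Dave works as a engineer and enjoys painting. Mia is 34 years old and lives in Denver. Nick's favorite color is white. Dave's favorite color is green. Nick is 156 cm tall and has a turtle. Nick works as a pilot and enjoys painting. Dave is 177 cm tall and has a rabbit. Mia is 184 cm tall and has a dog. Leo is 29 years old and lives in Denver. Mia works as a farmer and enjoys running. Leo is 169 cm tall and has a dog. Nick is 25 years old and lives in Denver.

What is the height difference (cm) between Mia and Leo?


|184 - 169| = 15

15


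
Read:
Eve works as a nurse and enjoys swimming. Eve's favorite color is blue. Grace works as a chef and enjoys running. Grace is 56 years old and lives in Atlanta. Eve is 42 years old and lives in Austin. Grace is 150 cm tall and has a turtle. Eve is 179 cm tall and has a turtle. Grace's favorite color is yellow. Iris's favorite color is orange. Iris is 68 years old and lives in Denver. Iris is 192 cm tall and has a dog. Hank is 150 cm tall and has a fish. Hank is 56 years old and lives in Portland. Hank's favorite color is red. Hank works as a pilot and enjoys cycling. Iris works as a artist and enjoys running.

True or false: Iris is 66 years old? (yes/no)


Iris is actually 68. no

no


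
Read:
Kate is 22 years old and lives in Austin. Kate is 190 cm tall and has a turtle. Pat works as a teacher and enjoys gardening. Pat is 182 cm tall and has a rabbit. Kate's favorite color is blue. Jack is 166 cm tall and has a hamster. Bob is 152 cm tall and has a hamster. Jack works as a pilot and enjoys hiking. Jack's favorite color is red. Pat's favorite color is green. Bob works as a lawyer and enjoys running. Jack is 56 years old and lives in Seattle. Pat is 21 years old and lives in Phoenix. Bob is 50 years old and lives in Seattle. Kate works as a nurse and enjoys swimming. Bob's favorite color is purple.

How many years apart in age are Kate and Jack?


22 vs 56, diff = 34

34


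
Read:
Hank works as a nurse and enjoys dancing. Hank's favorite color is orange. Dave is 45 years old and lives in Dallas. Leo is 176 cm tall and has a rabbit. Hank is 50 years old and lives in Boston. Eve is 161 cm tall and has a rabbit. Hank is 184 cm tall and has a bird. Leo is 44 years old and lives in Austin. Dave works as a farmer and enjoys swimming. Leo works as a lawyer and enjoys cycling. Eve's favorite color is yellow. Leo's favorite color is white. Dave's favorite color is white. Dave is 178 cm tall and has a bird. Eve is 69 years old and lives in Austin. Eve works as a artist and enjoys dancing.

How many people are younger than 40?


Filter: 0

0


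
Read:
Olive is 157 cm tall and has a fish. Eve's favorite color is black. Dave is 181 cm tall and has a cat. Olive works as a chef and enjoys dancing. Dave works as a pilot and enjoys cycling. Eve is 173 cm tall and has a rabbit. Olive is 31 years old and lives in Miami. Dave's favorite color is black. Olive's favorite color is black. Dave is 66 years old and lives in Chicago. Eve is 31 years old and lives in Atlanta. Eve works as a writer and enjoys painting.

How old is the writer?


The writer is Eve, age 31

31


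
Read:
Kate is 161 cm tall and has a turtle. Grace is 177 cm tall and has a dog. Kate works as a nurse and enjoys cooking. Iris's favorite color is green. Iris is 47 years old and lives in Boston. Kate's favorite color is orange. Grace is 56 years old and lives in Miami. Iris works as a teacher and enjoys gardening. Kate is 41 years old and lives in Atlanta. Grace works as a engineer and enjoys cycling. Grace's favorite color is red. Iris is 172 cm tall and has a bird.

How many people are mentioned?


People: Iris, Kate, Grace. Count = 3

3


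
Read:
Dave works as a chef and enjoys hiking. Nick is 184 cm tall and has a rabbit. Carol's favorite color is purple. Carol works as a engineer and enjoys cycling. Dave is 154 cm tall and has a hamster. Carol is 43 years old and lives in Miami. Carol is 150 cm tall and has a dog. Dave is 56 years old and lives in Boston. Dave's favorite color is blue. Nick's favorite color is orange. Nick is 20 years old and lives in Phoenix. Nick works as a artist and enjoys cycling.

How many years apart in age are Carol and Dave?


43 vs 56, diff = 13

13


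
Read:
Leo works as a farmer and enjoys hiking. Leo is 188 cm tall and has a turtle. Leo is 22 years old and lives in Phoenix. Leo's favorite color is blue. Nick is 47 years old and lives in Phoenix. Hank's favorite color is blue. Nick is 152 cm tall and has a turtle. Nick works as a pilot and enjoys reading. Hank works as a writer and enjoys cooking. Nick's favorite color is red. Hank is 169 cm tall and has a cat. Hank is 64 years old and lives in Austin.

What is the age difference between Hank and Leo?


|64 - 22| = 42

42


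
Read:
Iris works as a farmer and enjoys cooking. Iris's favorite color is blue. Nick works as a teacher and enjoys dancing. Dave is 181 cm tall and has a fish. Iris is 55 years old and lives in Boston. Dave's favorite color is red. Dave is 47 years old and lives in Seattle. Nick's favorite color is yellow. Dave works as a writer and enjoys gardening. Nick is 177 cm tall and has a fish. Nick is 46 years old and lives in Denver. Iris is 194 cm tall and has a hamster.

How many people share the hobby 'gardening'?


Count: 1

1


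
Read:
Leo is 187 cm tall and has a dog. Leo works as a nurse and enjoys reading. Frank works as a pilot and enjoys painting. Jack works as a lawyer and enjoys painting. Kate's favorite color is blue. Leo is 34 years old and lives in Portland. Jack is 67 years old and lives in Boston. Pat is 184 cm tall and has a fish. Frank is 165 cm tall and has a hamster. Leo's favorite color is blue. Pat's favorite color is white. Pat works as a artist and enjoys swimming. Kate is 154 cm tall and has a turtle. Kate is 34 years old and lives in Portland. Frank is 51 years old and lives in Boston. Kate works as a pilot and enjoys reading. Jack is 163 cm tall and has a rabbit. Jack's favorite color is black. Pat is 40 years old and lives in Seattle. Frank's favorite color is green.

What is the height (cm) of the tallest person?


Tallest: Leo at 187 cm

187


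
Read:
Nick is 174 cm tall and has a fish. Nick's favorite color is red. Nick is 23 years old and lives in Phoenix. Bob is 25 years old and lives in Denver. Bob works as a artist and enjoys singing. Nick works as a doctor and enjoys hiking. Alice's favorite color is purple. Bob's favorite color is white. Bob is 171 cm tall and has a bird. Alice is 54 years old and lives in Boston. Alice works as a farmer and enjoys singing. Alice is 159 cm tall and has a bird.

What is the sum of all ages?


23+25+54 = 102

102


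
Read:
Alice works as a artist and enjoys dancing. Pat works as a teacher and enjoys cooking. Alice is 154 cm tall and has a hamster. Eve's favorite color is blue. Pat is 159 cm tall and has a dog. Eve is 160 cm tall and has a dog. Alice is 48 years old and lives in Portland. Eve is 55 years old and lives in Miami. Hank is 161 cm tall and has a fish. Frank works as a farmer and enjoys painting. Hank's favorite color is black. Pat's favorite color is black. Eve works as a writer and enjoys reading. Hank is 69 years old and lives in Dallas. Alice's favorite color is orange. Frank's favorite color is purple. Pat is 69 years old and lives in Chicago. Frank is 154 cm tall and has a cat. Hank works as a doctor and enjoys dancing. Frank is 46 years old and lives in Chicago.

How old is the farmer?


The farmer is Frank, age 46

46


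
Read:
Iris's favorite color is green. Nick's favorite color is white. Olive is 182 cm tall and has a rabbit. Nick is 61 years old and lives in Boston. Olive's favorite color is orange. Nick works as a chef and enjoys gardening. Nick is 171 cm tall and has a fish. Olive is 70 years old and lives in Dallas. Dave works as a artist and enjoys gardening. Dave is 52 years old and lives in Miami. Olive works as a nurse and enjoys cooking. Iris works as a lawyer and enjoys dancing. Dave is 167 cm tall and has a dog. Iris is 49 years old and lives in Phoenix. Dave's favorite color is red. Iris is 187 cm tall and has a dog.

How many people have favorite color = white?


Count: 1

1


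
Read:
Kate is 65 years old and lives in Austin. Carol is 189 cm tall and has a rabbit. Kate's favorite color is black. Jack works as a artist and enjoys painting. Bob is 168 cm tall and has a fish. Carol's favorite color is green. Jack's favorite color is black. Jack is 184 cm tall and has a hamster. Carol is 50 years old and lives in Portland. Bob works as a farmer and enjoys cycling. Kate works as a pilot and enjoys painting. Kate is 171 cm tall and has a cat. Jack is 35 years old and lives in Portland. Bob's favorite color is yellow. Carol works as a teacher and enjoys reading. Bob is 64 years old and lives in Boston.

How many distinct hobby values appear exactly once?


Unique hobby values: 2

2


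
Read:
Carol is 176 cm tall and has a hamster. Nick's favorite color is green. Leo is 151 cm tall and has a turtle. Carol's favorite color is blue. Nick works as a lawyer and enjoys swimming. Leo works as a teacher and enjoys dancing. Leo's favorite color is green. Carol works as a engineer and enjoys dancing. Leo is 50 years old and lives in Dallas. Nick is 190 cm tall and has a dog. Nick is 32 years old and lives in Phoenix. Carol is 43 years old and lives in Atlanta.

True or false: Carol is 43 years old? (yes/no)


Carol is actually 43. yes

yes


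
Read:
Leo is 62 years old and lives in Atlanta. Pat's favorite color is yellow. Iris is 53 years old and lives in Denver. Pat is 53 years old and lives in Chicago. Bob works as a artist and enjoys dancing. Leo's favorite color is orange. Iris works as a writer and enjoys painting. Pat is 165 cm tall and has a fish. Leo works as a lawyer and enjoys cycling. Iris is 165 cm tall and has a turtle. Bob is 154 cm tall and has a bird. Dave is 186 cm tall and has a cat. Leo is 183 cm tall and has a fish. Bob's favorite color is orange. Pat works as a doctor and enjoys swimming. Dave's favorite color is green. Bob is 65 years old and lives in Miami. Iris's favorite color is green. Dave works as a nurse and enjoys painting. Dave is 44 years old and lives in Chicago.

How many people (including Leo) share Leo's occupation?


Leo is a lawyer. Count = 1

1


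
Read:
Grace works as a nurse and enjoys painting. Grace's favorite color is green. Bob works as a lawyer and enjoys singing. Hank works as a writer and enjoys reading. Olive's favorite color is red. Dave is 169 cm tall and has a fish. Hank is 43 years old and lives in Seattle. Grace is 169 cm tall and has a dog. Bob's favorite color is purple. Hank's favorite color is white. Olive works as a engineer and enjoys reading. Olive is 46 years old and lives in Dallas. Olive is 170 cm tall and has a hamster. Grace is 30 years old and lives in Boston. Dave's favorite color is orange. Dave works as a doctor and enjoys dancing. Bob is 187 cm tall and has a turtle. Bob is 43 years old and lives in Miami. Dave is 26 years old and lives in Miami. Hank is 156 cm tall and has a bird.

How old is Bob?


Bob is 43 years old

43


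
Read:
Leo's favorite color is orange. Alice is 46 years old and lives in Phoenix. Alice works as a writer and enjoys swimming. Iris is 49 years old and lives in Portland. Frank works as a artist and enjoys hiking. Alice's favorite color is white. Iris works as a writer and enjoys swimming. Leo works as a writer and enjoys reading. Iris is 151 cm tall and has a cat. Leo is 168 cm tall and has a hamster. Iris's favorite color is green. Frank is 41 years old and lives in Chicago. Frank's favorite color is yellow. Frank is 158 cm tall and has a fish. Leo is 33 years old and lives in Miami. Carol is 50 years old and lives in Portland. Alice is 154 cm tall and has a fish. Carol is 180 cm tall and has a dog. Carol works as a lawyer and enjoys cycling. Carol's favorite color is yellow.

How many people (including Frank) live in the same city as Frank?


Frank lives in Chicago. Count = 1

1


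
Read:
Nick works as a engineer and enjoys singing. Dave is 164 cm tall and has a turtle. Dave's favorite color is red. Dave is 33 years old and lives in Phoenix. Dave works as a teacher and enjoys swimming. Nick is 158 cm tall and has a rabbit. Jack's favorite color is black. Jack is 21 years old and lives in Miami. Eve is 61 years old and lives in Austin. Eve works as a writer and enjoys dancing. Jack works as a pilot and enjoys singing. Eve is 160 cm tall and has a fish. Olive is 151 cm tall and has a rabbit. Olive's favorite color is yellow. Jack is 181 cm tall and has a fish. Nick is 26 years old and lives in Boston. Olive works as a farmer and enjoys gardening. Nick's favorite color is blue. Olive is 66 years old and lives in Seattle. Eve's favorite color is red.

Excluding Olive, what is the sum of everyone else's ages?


Sum (excluding Olive): 141

141


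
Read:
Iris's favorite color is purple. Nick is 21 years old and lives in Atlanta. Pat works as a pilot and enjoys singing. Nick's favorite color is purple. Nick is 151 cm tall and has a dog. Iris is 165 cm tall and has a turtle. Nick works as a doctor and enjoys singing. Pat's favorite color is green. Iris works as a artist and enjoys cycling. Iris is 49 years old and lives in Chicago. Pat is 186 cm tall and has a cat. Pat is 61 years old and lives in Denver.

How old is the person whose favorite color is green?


Person with favorite color=green is Pat, age 61

61


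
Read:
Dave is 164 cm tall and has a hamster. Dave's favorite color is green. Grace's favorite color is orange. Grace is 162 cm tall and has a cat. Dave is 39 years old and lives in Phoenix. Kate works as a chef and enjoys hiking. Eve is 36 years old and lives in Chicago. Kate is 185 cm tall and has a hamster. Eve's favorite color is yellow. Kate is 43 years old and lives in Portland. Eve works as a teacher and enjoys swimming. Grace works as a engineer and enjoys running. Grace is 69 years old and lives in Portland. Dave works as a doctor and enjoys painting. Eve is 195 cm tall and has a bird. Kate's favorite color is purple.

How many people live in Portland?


Count in Portland: 2

2


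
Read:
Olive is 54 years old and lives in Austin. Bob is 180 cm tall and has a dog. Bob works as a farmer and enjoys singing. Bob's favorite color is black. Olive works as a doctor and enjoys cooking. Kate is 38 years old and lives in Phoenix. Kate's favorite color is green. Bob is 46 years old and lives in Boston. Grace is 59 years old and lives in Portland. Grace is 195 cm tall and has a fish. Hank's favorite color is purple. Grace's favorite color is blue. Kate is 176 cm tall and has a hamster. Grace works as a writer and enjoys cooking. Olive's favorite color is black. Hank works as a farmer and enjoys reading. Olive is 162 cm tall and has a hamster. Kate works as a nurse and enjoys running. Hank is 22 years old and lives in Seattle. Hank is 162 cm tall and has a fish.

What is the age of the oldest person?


Oldest: Grace at 59

59


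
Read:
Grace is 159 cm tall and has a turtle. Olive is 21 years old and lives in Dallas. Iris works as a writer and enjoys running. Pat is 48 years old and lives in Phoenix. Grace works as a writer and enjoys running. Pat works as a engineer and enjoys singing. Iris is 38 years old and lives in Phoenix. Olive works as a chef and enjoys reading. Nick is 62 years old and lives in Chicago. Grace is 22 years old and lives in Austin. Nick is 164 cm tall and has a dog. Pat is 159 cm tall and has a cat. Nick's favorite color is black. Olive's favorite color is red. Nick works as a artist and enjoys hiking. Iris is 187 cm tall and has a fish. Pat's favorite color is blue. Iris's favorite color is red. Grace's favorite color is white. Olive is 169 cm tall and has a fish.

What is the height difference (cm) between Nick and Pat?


|164 - 159| = 5

5


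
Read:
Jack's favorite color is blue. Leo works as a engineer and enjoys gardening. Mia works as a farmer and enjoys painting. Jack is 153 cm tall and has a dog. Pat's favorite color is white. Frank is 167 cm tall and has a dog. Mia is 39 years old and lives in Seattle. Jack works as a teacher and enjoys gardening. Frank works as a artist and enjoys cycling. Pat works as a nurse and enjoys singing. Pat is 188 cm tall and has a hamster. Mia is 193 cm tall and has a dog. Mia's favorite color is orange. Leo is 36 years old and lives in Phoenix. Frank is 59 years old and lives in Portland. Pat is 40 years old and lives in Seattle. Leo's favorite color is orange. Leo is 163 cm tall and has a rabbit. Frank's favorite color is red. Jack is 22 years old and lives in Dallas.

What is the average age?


Sum=196, n=5, avg=39.2

39.2


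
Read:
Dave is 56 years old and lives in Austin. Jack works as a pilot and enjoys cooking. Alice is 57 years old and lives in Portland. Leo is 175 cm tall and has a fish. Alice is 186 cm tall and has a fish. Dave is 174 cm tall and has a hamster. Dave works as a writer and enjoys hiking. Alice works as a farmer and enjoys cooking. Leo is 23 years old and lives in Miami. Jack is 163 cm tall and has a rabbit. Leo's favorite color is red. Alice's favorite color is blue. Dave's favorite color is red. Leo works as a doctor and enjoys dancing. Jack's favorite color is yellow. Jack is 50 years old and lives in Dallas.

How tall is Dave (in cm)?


Dave is 174 cm tall

174


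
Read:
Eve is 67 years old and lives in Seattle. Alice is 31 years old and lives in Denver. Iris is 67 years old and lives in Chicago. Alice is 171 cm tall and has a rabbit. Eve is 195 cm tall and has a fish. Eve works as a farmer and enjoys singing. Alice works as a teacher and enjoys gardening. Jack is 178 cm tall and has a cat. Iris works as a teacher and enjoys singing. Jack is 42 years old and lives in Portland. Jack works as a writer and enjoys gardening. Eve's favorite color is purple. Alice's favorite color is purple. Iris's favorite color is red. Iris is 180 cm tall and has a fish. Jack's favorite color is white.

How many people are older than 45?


Filter: 2

2


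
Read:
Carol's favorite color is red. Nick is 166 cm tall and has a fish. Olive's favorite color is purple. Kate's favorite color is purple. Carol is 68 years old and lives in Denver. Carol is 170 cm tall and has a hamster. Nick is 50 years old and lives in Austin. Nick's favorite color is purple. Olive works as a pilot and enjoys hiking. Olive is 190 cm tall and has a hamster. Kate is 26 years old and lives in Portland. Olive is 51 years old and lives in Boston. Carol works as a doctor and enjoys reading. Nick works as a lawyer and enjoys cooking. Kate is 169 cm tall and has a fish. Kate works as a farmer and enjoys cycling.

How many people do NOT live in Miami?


Not in Miami: 4

4


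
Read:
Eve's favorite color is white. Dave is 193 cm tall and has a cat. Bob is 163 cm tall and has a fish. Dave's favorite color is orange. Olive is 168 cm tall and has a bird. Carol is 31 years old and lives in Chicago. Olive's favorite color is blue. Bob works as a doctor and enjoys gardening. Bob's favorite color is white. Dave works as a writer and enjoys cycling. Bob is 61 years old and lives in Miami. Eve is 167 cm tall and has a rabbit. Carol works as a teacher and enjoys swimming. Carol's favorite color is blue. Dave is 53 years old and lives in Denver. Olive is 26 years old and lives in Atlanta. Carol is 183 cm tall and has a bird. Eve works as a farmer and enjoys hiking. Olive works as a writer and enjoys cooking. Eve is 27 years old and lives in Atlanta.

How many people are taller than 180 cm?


Taller than 180: 2

2


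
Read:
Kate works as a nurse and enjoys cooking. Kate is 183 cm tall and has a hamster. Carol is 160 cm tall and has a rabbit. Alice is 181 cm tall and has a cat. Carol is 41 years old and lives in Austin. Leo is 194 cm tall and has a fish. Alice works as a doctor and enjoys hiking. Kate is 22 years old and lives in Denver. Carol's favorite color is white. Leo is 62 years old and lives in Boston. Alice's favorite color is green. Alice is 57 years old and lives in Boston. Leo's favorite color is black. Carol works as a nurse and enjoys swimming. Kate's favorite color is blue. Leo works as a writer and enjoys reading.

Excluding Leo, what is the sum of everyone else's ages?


Sum (excluding Leo): 120

120


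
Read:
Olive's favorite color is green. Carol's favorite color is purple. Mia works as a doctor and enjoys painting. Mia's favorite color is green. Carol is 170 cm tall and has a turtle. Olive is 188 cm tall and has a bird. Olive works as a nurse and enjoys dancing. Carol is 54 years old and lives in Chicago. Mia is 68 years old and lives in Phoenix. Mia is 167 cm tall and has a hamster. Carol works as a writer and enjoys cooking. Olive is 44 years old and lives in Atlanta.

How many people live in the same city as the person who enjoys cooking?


Person with hobby cooking is Carol, city Chicago. Count = 1

1


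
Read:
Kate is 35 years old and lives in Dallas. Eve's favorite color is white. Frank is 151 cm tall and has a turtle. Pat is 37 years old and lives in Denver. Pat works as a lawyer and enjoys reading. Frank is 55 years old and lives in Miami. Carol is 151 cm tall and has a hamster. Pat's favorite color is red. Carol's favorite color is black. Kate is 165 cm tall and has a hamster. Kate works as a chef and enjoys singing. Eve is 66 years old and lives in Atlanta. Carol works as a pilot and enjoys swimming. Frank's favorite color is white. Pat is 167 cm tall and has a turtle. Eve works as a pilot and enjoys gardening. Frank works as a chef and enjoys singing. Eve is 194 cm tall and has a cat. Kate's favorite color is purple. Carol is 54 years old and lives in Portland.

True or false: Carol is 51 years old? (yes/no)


Carol is actually 54. no

no


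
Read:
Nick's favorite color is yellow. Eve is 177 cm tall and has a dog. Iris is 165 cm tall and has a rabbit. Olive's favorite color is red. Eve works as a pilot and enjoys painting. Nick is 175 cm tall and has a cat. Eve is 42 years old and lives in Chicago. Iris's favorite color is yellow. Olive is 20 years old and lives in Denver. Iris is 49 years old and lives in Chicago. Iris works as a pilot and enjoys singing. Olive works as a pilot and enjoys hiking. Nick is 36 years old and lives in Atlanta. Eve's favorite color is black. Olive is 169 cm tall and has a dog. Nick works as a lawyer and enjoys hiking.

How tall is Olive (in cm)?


Olive is 169 cm tall

169


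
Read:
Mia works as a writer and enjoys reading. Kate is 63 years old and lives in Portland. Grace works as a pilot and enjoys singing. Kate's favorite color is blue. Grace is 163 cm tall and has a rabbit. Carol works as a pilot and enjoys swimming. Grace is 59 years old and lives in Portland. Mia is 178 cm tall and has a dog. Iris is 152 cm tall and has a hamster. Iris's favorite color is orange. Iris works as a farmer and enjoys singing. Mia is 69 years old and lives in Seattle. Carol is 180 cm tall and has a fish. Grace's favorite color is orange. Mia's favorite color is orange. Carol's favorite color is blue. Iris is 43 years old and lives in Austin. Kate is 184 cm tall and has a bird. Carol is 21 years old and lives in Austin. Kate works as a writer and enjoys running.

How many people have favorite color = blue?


Count: 2

2


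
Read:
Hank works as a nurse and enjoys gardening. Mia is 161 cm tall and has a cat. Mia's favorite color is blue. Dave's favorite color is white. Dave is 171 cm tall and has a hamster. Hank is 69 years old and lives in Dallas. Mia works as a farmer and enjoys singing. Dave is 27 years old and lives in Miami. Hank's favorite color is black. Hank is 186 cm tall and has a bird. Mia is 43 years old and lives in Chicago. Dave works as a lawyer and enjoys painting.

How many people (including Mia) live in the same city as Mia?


Mia lives in Chicago. Count = 1

1


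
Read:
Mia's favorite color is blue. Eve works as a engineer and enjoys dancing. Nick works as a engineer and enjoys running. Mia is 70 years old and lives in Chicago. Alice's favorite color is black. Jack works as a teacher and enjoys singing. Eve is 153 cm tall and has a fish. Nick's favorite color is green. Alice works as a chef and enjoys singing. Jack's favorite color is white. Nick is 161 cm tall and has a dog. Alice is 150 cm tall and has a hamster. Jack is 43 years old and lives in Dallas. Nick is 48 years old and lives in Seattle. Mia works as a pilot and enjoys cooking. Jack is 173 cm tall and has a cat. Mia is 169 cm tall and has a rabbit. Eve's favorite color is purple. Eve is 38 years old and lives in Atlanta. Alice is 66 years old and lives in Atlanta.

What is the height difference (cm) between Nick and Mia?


|161 - 169| = 8

8


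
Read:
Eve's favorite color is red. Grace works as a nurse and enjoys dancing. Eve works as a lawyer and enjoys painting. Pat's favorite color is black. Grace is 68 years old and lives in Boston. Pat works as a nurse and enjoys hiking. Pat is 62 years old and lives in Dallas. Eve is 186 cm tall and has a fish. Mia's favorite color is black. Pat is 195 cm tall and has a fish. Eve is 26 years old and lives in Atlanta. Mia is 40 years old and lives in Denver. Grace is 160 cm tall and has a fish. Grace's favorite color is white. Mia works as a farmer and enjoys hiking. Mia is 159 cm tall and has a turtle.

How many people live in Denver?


Count in Denver: 1

1


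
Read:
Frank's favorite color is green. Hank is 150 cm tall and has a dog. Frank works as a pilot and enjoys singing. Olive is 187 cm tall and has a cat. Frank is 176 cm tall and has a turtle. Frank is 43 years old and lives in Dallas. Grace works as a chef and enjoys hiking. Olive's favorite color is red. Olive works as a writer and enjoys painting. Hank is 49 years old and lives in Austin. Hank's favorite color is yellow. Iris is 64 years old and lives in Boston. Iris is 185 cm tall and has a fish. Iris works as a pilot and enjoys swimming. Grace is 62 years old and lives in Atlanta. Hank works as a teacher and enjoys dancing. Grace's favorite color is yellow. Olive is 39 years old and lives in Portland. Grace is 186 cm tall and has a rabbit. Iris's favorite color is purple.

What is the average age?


Sum=257, n=5, avg=51.4

51.4


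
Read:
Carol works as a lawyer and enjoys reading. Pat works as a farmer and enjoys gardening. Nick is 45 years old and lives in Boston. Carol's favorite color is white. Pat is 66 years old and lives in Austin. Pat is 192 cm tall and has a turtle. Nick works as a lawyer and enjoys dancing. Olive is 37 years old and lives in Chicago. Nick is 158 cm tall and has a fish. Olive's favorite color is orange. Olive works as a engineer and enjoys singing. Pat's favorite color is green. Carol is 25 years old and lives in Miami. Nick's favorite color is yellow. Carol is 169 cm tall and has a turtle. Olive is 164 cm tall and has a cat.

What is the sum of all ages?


25+37+45+66 = 173

173


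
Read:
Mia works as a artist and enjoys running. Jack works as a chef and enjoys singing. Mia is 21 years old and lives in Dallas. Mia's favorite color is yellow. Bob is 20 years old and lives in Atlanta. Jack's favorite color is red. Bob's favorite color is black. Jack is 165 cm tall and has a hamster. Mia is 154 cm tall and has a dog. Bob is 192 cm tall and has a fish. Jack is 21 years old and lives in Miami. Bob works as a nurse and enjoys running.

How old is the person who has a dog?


Person with dog is Mia, age 21

21


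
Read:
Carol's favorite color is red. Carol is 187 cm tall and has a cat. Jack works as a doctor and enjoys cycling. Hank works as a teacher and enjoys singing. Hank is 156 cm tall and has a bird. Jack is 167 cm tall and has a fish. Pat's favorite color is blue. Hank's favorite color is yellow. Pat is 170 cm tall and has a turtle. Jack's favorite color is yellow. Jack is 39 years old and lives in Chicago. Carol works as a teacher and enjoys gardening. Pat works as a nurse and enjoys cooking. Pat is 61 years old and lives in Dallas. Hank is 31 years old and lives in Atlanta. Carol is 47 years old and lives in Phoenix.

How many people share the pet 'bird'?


Count: 1

1


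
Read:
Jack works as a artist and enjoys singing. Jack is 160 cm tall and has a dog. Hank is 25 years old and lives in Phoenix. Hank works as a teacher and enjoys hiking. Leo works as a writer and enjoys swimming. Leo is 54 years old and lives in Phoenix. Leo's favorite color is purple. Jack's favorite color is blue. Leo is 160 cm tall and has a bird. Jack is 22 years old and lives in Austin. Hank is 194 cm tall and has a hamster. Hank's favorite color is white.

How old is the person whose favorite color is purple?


Person with favorite color=purple is Leo, age 54

54
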